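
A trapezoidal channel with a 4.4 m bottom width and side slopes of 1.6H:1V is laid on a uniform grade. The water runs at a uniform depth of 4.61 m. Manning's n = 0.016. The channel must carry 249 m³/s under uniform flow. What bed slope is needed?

S = 0.0016

With bottom width b = 4.4 m and side slope z = 1.6: A = (b + zy)y = (4.4 + 1.6×4.61)×4.61 = 54.29 m²; P = b + 2y√(1+z²) = 4.4 + 2×4.61×1.887 = 21.8 m.
Hydraulic radius R = A/P = 54.29/21.8 = 2.491 m.
From Manning's equation, S = [nQ / (1 A R^(2/3))]² = [0.016 × 249 / (1 × 54.29 × 2.491^(2/3))]² = 0.0016.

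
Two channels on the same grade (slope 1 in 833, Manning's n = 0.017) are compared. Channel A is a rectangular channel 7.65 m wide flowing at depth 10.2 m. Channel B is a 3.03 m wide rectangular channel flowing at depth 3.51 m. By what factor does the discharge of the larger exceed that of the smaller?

14

Channel A: Flow area A = b·y = 7.65 × 10.2 = 78.03 m². Wetted perimeter P = b + 2y = 7.65 + 2×10.2 = 28.05 m. Hydraulic radius R = A/P = 78.03/28.05 = 2.782 m. Q_A = (1/0.017)·78.03·2.782^(2/3)·√0.0012 = 314.6 m³/s.
Channel B: Flow area A = b·y = 3.03 × 3.51 = 10.64 m². Wetted perimeter P = b + 2y = 3.03 + 2×3.51 = 10.05 m. Hydraulic radius R = A/P = 10.64/10.05 = 1.058 m. Q_B = (1/0.017)·10.64·1.058^(2/3)·√0.0012 = 22.51 m³/s.
The larger discharge is 314.6 m³/s and the smaller is 22.51 m³/s; the ratio is 14.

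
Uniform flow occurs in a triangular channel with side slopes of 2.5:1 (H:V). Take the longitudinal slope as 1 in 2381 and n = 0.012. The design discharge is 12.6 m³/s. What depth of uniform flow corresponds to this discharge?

Manning's equation rearranged: A R^(2/3) = nQ / (1·√S) = 0.012 × 12.6 / (√0.00042) = 7.378.
Try y = 2.17 m: A R^(2/3) = 11.83 — too large.
Try y = 1.55 m: A R^(2/3) = 4.823 — too small.
Try y = 1.82 m: A R^(2/3) = 7.401 — ≈ 7.378.

y_n = 1.82 m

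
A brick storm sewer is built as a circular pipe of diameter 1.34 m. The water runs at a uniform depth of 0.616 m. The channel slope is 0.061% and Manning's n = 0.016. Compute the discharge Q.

Q = 0.454 m³/s

For a circular section of diameter D = 1.34 m at depth y = 0.616 m, the central angle is θ = 2 arccos(1 − 2y/D) = 2.98 rad. Then A = (D²/8)(θ − sin θ) = 0.6328 m² and P = Dθ/2 = 1.997 m.
Hydraulic radius R = A/P = 0.6328/1.997 = 0.3169 m.
Manning's equation: Q = (1/n) A R^(2/3) S^(1/2) = (1/0.016) × 0.6328 × 0.3169^(2/3) × 0.00061^(1/2) = 0.454 m³/s.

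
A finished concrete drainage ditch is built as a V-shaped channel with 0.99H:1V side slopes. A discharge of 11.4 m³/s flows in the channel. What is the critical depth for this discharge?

At critical depth, Q² T / (g A³) = 1, i.e. A³/T = Q²/g = 11.4²/9.81 = 13.25.
At y = 1.34 m: A³/T = 2.117 — short.
At y = 2.19 m: A³/T = 24.69 — over.
At y = 1.93 m: A³/T = 13.12 — ≈ 13.25.

y_c = 1.93 m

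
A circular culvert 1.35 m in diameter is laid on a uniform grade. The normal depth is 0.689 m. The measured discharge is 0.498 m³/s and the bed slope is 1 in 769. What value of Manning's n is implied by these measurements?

For a circular section of diameter D = 1.35 m at depth y = 0.689 m, the central angle is θ = 2 arccos(1 − 2y/D) = 3.183 rad. Then A = (D²/8)(θ − sin θ) = 0.7346 m² and P = Dθ/2 = 2.149 m.
Hydraulic radius R = A/P = 0.7346/2.149 = 0.3419 m.
Rearranging Manning's equation: n = (1/Q) A R^(2/3) S^(1/2) = (1/0.498) × 0.7346 × 0.3419^(2/3) × √0.0013 = 0.026.

n = 0.026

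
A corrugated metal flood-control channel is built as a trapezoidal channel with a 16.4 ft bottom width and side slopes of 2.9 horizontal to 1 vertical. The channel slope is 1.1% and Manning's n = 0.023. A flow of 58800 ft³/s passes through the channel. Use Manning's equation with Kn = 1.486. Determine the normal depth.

Manning's equation rearranged: A R^(2/3) = nQ / (1.486·√S) = 0.023 × 58800 / (1.486 × √0.011) = 8677.
Trying y = 24.6 ft: A R^(2/3) = 11870 — over.
Trying y = 16 ft: A R^(2/3) = 4273 — short.
Trying y = 21.6 ft: A R^(2/3) = 8680 — matches.

y_n = 21.6 ft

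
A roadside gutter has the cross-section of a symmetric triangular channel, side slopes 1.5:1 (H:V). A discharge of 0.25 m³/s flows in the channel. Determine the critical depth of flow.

At critical depth, Q² T / (g A³) = 1, i.e. A³/T = Q²/g = 0.25²/9.81 = 0.006371.
Try y = 0.282 m: A³/T = 0.002006 — short.
Try y = 0.433 m: A³/T = 0.01712 — over.
Try y = 0.355 m: A³/T = 0.006343 — ≈ 0.006371.

y_c = 0.355 m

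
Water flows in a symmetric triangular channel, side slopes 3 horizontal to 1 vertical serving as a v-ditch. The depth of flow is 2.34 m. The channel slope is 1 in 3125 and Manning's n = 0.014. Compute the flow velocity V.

V = 1.37 m/s

For a triangular section with side slope z = 3: A = zy² = 3×2.34² = 16.43 m²; P = 2y√(1+z²) = 2×2.34×3.162 = 14.8 m.
Hydraulic radius R = A/P = 16.43/14.8 = 1.11 m.
From Manning's equation, V = (1/n) R^(2/3) S^(1/2) = (1/0.014) × 1.11^(2/3) × 0.00032^(1/2) = 1.37 m/s.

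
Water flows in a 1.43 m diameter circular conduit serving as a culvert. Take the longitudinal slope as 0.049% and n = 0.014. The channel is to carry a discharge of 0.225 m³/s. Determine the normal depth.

y_n = 0.406 m

Manning's equation rearranged: A R^(2/3) = nQ / (1·√S) = 0.014 × 0.225 / (√0.00049) = 0.1423.
At y = 0.442 m: A R^(2/3) = 0.1678 — too large.
At y = 0.406 m: A R^(2/3) = 0.1423 — close enough.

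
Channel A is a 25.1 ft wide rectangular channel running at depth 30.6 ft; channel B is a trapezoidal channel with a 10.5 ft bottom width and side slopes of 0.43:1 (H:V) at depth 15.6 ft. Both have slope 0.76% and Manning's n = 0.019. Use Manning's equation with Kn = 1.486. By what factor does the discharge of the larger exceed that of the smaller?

3.71

Channel A: Flow area A = b·y = 25.1 × 30.6 = 768.1 ft². Wetted perimeter P = b + 2y = 25.1 + 2×30.6 = 86.3 ft. Hydraulic radius R = A/P = 768.1/86.3 = 8.9 ft. Q_A = (1.486/0.019)·768.1·8.9^(2/3)·√0.0076 = 22490 ft³/s.
Channel B: With bottom width b = 10.5 ft and side slope z = 0.43: A = (b + zy)y = (10.5 + 0.43×15.6)×15.6 = 268.4 ft²; P = b + 2y√(1+z²) = 10.5 + 2×15.6×1.089 = 44.46 ft. Hydraulic radius R = A/P = 268.4/44.46 = 6.038 ft. Q_B = (1.486/0.019)·268.4·6.038^(2/3)·√0.0076 = 6069 ft³/s.
The larger discharge is 22490 ft³/s and the smaller is 6069 ft³/s; the ratio is 3.71.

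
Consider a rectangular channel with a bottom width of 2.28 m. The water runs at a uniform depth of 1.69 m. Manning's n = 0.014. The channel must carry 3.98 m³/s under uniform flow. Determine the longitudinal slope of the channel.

S = 0.000349

Flow area A = b·y = 2.28 × 1.69 = 3.853 m². Wetted perimeter P = b + 2y = 2.28 + 2×1.69 = 5.66 m.
Hydraulic radius R = A/P = 3.853/5.66 = 0.6808 m.
From Manning's equation, S = [nQ / (1 A R^(2/3))]² = [0.014 × 3.98 / (1 × 3.853 × 0.6808^(2/3))]² = 0.000349.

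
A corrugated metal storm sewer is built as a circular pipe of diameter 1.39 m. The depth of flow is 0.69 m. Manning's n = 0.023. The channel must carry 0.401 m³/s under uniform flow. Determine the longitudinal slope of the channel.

S = 0.00062

For a circular section of diameter D = 1.39 m at depth y = 0.69 m, the central angle is θ = 2 arccos(1 − 2y/D) = 3.127 rad. Then A = (D²/8)(θ − sin θ) = 0.7518 m² and P = Dθ/2 = 2.173 m.
Hydraulic radius R = A/P = 0.7518/2.173 = 0.3459 m.
From Manning's equation, S = [nQ / (1 A R^(2/3))]² = [0.023 × 0.401 / (1 × 0.7518 × 0.3459^(2/3))]² = 0.00062.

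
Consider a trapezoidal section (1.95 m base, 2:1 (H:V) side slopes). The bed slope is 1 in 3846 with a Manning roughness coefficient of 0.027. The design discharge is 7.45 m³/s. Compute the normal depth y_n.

y_n = 1.99 m

Manning's equation rearranged: A R^(2/3) = nQ / (1·√S) = 0.027 × 7.45 / (√0.00026) = 12.47.
Trying y = 1.78 m: A R^(2/3) = 9.74 — short.
Trying y = 2.17 m: A R^(2/3) = 15.17 — over.
Trying y = 1.99 m: A R^(2/3) = 12.48 — close enough.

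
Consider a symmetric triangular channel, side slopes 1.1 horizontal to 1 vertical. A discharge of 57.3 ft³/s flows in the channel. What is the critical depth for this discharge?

At critical depth, Q² T / (g A³) = 1, i.e. A³/T = Q²/g = 57.3²/32.2 = 102.
Trying y = 3.28 ft: A³/T = 229.7 — over.
Trying y = 1.93 ft: A³/T = 16.2 — short.
Trying y = 2.79 ft: A³/T = 102.3 — close enough.

y_c = 2.79 ft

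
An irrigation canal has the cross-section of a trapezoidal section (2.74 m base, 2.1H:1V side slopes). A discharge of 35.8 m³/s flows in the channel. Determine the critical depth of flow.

At critical depth, Q² T / (g A³) = 1, i.e. A³/T = Q²/g = 35.8²/9.81 = 130.6.
Try y = 1.27 m: A³/T = 40.1 — too small.
Try y = 1.92 m: A³/T = 203.5 — too large.
Try y = 1.72 m: A³/T = 130.9 — ≈ 130.6.

y_c = 1.72 m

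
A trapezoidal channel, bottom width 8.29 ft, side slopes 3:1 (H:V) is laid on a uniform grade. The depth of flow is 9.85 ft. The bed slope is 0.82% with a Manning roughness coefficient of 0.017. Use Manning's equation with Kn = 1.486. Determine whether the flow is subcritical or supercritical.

With bottom width b = 8.29 ft and side slope z = 3: A = (b + zy)y = (8.29 + 3×9.85)×9.85 = 372.7 ft²; P = b + 2y√(1+z²) = 8.29 + 2×9.85×3.162 = 70.59 ft.
Hydraulic radius R = A/P = 372.7/70.59 = 5.28 ft.
V = (1.486/n) R^(2/3) √S = (1.486/0.017) × 5.28^(2/3) × √0.0082 = 24 ft/s. Hydraulic depth D_h = A/T = 372.7/67.39 = 5.531 ft.
Froude number Fr = V/√(g·D_h) = 24/√(32.2×5.531) = 1.8, which is greater than 1, so the flow is supercritical.

supercritical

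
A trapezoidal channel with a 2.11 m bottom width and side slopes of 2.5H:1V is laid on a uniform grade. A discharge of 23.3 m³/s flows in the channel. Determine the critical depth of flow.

y_c = 1.41 m

At critical depth, Q² T / (g A³) = 1, i.e. A³/T = Q²/g = 23.3²/9.81 = 55.34.
At y = 1.54 m: A³/T = 78.82 — too large.
At y = 1.18 m: A³/T = 26.57 — too small.
At y = 1.41 m: A³/T = 54.76 — ≈ 55.34.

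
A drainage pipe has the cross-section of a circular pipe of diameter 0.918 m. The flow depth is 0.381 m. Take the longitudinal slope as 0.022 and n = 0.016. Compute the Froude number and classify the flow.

supercritical

For a circular section of diameter D = 0.918 m at depth y = 0.381 m, the central angle is θ = 2 arccos(1 − 2y/D) = 2.8 rad. Then A = (D²/8)(θ − sin θ) = 0.2597 m² and P = Dθ/2 = 1.285 m.
Hydraulic radius R = A/P = 0.2597/1.285 = 0.202 m.
V = (1/n) R^(2/3) √S = (1/0.016) × 0.202^(2/3) × √0.022 = 3.192 m/s. Hydraulic depth D_h = A/T = 0.2597/0.9046 = 0.287 m.
Froude number Fr = V/√(g·D_h) = 3.192/√(9.81×0.287) = 1.9, which is greater than 1, so the flow is supercritical.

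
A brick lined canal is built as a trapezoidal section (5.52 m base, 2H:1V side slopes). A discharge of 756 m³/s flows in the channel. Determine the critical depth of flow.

y_c = 6.58 m

At critical depth, Q² T / (g A³) = 1, i.e. A³/T = Q²/g = 756²/9.81 = 58260.
At y = 7.68 m: A³/T = 113800 — high.
At y = 4.52 m: A³/T = 12080 — low.
At y = 6.58 m: A³/T = 58320 — matches.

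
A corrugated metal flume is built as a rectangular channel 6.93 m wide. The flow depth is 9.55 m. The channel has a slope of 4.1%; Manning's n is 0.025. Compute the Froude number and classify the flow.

supercritical

Flow area A = b·y = 6.93 × 9.55 = 66.18 m². Wetted perimeter P = b + 2y = 6.93 + 2×9.55 = 26.03 m.
Hydraulic radius R = A/P = 66.18/26.03 = 2.543 m.
V = (1/n) R^(2/3) √S = (1/0.025) × 2.543^(2/3) × √0.041 = 15.09 m/s. Hydraulic depth D_h = A/T = 66.18/6.93 = 9.55 m.
Froude number Fr = V/√(g·D_h) = 15.09/√(9.81×9.55) = 1.56, which is greater than 1, so the flow is supercritical.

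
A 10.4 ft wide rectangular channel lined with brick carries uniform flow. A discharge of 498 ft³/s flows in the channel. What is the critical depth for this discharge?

For a rectangular channel, critical depth y_c = (q²/g)^(1/3) where q = Q/b = 498/10.4 = 47.88 ft²/s.
So y_c = (47.88²/32.2)^(1/3) = 4.14 ft.

y_c = 4.14 ft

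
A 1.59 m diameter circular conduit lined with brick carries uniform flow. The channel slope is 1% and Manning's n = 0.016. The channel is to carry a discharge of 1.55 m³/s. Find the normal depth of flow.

y_n = 0.52 m

Manning's equation rearranged: A R^(2/3) = nQ / (1·√S) = 0.016 × 1.55 / (√0.01) = 0.248.
Trying y = 0.609 m: A R^(2/3) = 0.334 — too large.
Trying y = 0.52 m: A R^(2/3) = 0.2482 — close enough.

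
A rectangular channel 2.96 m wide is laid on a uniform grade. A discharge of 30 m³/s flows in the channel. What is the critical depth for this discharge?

y_c = 2.19 m

For a rectangular channel, critical depth y_c = (q²/g)^(1/3) where q = Q/b = 30/2.96 = 10.14 m²/s.
So y_c = (10.14²/9.81)^(1/3) = 2.19 m.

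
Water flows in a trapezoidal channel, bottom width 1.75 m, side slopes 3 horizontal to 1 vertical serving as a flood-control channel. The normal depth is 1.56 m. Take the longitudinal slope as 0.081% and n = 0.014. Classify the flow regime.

subcritical

With bottom width b = 1.75 m and side slope z = 3: A = (b + zy)y = (1.75 + 3×1.56)×1.56 = 10.03 m²; P = b + 2y√(1+z²) = 1.75 + 2×1.56×3.162 = 11.62 m.
Hydraulic radius R = A/P = 10.03/11.62 = 0.8635 m.
V = (1/n) R^(2/3) √S = (1/0.014) × 0.8635^(2/3) × √0.00081 = 1.843 m/s. Hydraulic depth D_h = A/T = 10.03/11.11 = 0.9029 m.
Froude number Fr = V/√(g·D_h) = 1.843/√(9.81×0.9029) = 0.619, which is less than 1, so the flow is subcritical.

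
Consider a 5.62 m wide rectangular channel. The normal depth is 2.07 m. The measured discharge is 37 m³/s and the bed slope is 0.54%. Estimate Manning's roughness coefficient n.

Flow area A = b·y = 5.62 × 2.07 = 11.63 m². Wetted perimeter P = b + 2y = 5.62 + 2×2.07 = 9.76 m.
Hydraulic radius R = A/P = 11.63/9.76 = 1.192 m.
Rearranging Manning's equation: n = (1/Q) A R^(2/3) S^(1/2) = (1/37) × 11.63 × 1.192^(2/3) × √0.0054 = 0.026.

n = 0.026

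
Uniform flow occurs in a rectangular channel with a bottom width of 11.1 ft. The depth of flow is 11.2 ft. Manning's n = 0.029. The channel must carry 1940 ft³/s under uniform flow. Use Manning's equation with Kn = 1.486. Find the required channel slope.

S = 0.0161

Flow area A = b·y = 11.1 × 11.2 = 124.3 ft². Wetted perimeter P = b + 2y = 11.1 + 2×11.2 = 33.5 ft.
Hydraulic radius R = A/P = 124.3/33.5 = 3.711 ft.
From Manning's equation, S = [nQ / (1.486 A R^(2/3))]² = [0.029 × 1940 / (1.486 × 124.3 × 3.711^(2/3))]² = 0.0161.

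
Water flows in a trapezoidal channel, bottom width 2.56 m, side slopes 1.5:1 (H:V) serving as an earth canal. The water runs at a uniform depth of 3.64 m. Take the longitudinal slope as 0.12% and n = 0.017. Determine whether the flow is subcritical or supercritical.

With bottom width b = 2.56 m and side slope z = 1.5: A = (b + zy)y = (2.56 + 1.5×3.64)×3.64 = 29.19 m²; P = b + 2y√(1+z²) = 2.56 + 2×3.64×1.803 = 15.68 m.
Hydraulic radius R = A/P = 29.19/15.68 = 1.861 m.
V = (1/n) R^(2/3) √S = (1/0.017) × 1.861^(2/3) × √0.0012 = 3.083 m/s. Hydraulic depth D_h = A/T = 29.19/13.48 = 2.166 m.
Froude number Fr = V/√(g·D_h) = 3.083/√(9.81×2.166) = 0.669, which is less than 1, so the flow is subcritical.

subcritical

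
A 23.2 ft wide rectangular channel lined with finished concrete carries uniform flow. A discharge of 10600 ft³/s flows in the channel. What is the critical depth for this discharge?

For a rectangular channel, critical depth y_c = (q²/g)^(1/3) where q = Q/b = 10600/23.2 = 456.9 ft²/s.
So y_c = (456.9²/32.2)^(1/3) = 18.6 ft.

y_c = 18.6 ft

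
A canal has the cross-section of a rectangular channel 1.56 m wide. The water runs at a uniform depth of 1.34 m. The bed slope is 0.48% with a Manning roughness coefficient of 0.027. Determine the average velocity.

Flow area A = b·y = 1.56 × 1.34 = 2.09 m². Wetted perimeter P = b + 2y = 1.56 + 2×1.34 = 4.24 m.
Hydraulic radius R = A/P = 2.09/4.24 = 0.493 m.
From Manning's equation, V = (1/n) R^(2/3) S^(1/2) = (1/0.027) × 0.493^(2/3) × 0.0048^(1/2) = 1.6 m/s.

V = 1.6 m/s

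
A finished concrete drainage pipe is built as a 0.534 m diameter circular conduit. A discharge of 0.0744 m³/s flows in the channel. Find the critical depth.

y_c = 0.179 m

At critical depth, Q² T / (g A³) = 1, i.e. A³/T = Q²/g = 0.0744²/9.81 = 0.0005643.
At y = 0.204 m: A³/T = 0.0009377 — high.
At y = 0.179 m: A³/T = 0.0005665 — ≈ 0.0005643.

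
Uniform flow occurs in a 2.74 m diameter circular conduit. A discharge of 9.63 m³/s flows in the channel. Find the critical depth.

At critical depth, Q² T / (g A³) = 1, i.e. A³/T = Q²/g = 9.63²/9.81 = 9.453.
Try y = 1.7 m: A³/T = 21.35 — too large.
Try y = 1.1 m: A³/T = 4.036 — too small.
Try y = 1.37 m: A³/T = 9.353 — ≈ 9.453.

y_c = 1.37 m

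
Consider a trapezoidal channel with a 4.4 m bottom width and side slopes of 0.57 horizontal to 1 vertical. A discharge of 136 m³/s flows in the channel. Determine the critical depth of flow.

y_c = 3.86 m

At critical depth, Q² T / (g A³) = 1, i.e. A³/T = Q²/g = 136²/9.81 = 1885.
Try y = 3.47 m: A³/T = 1297 — too small.
Try y = 4.78 m: A³/T = 4010 — too large.
Try y = 3.86 m: A³/T = 1879 — close enough.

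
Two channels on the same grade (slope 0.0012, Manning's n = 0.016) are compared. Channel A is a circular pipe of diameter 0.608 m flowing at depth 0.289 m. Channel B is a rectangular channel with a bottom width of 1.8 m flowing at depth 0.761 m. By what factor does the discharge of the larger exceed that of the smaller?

20

Channel A: For a circular section of diameter D = 0.608 m at depth y = 0.289 m, the central angle is θ = 2 arccos(1 − 2y/D) = 3.043 rad. Then A = (D²/8)(θ − sin θ) = 0.1361 m² and P = Dθ/2 = 0.925 m. Hydraulic radius R = A/P = 0.1361/0.925 = 0.1471 m. Q_A = (1/0.016)·0.1361·0.1471^(2/3)·√0.0012 = 0.08207 m³/s.
Channel B: Flow area A = b·y = 1.8 × 0.761 = 1.37 m². Wetted perimeter P = b + 2y = 1.8 + 2×0.761 = 3.322 m. Hydraulic radius R = A/P = 1.37/3.322 = 0.4123 m. Q_B = (1/0.016)·1.37·0.4123^(2/3)·√0.0012 = 1.643 m³/s.
The larger discharge is 1.643 m³/s and the smaller is 0.08207 m³/s; the ratio is 20.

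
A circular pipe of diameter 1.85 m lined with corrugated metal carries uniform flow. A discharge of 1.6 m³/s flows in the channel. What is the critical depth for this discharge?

At critical depth, Q² T / (g A³) = 1, i.e. A³/T = Q²/g = 1.6²/9.81 = 0.261.
Try y = 0.671 m: A³/T = 0.3832 — high.
Try y = 0.416 m: A³/T = 0.05991 — low.
Try y = 0.607 m: A³/T = 0.2603 — matches.

y_c = 0.607 m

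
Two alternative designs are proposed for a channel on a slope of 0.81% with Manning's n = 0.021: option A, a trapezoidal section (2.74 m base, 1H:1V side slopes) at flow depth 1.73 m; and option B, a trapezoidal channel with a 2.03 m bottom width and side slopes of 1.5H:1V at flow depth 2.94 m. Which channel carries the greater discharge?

channel B

Channel A: With bottom width b = 2.74 m and side slope z = 1: A = (b + zy)y = (2.74 + 1×1.73)×1.73 = 7.733 m²; P = b + 2y√(1+z²) = 2.74 + 2×1.73×1.414 = 7.633 m. Hydraulic radius R = A/P = 7.733/7.633 = 1.013 m. Q_A = (1/0.021)·7.733·1.013^(2/3)·√0.0081 = 33.43 m³/s.
Channel B: With bottom width b = 2.03 m and side slope z = 1.5: A = (b + zy)y = (2.03 + 1.5×2.94)×2.94 = 18.93 m²; P = b + 2y√(1+z²) = 2.03 + 2×2.94×1.803 = 12.63 m. Hydraulic radius R = A/P = 18.93/12.63 = 1.499 m. Q_B = (1/0.021)·18.93·1.499^(2/3)·√0.0081 = 106.3 m³/s.
Q_A = 33.43 m³/s vs Q_B = 106.3 m³/s, so channel B carries more.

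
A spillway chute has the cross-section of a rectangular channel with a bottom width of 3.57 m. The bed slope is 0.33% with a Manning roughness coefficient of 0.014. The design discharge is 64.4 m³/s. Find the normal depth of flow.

Manning's equation rearranged: A R^(2/3) = nQ / (1·√S) = 0.014 × 64.4 / (√0.0033) = 15.69.
At y = 4.38 m: A R^(2/3) = 18.32 — high.
At y = 3 m: A R^(2/3) = 11.54 — low.
At y = 3.85 m: A R^(2/3) = 15.69 — ≈ 15.69.

y_n = 3.85 m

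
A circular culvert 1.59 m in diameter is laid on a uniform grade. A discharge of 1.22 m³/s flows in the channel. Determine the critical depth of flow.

At critical depth, Q² T / (g A³) = 1, i.e. A³/T = Q²/g = 1.22²/9.81 = 0.1517.
Try y = 0.604 m: A³/T = 0.2147 — too large.
Try y = 0.418 m: A³/T = 0.05167 — too small.
Try y = 0.552 m: A³/T = 0.1518 — close enough.

y_c = 0.552 m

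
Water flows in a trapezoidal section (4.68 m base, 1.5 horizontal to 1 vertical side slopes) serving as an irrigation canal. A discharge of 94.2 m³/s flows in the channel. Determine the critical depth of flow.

y_c = 2.61 m

At critical depth, Q² T / (g A³) = 1, i.e. A³/T = Q²/g = 94.2²/9.81 = 904.6.
Trying y = 2.3 m: A³/T = 564.6 — too small.
Trying y = 3.13 m: A³/T = 1796 — too large.
Trying y = 2.61 m: A³/T = 902.4 — ≈ 904.6.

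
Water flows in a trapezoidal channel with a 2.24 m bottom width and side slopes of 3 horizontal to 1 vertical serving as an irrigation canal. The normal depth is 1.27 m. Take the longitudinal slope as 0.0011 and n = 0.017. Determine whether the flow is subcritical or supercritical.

With bottom width b = 2.24 m and side slope z = 3: A = (b + zy)y = (2.24 + 3×1.27)×1.27 = 7.684 m²; P = b + 2y√(1+z²) = 2.24 + 2×1.27×3.162 = 10.27 m.
Hydraulic radius R = A/P = 7.684/10.27 = 0.748 m.
V = (1/n) R^(2/3) √S = (1/0.017) × 0.748^(2/3) × √0.0011 = 1.608 m/s. Hydraulic depth D_h = A/T = 7.684/9.86 = 0.7793 m.
Froude number Fr = V/√(g·D_h) = 1.608/√(9.81×0.7793) = 0.581, which is less than 1, so the flow is subcritical.

subcritical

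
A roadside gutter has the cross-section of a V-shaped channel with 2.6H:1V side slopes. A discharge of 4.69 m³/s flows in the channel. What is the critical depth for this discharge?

At critical depth, Q² T / (g A³) = 1, i.e. A³/T = Q²/g = 4.69²/9.81 = 2.242.
Trying y = 1.17 m: A³/T = 7.41 — too large.
Trying y = 0.699 m: A³/T = 0.564 — too small.
Trying y = 0.921 m: A³/T = 2.24 — matches.

y_c = 0.921 m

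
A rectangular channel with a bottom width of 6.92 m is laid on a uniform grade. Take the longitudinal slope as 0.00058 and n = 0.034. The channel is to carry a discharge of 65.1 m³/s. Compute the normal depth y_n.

Manning's equation rearranged: A R^(2/3) = nQ / (1·√S) = 0.034 × 65.1 / (√0.00058) = 91.91.
At y = 5.11 m: A R^(2/3) = 57.31 — too small.
At y = 8.75 m: A R^(2/3) = 110.9 — too large.
At y = 7.48 m: A R^(2/3) = 91.9 — close enough.

y_n = 7.48 m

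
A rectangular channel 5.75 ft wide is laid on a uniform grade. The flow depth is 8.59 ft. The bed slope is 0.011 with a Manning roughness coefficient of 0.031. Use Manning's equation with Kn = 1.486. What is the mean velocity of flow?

Flow area A = b·y = 5.75 × 8.59 = 49.39 ft². Wetted perimeter P = b + 2y = 5.75 + 2×8.59 = 22.93 ft.
Hydraulic radius R = A/P = 49.39/22.93 = 2.154 ft.
From Manning's equation, V = (1.486/n) R^(2/3) S^(1/2) = (1.486/0.031) × 2.154^(2/3) × 0.011^(1/2) = 8.39 ft/s.

V = 8.39 ft/s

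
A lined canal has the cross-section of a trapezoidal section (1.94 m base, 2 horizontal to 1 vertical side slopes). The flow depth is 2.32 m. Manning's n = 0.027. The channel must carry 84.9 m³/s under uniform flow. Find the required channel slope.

S = 0.0169

With bottom width b = 1.94 m and side slope z = 2: A = (b + zy)y = (1.94 + 2×2.32)×2.32 = 15.27 m²; P = b + 2y√(1+z²) = 1.94 + 2×2.32×2.236 = 12.32 m.
Hydraulic radius R = A/P = 15.27/12.32 = 1.24 m.
From Manning's equation, S = [nQ / (1 A R^(2/3))]² = [0.027 × 84.9 / (1 × 15.27 × 1.24^(2/3))]² = 0.0169.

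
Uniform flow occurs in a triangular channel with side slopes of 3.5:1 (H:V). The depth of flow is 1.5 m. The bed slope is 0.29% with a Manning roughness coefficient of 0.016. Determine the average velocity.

For a triangular section with side slope z = 3.5: A = zy² = 3.5×1.5² = 7.875 m²; P = 2y√(1+z²) = 2×1.5×3.64 = 10.92 m.
Hydraulic radius R = A/P = 7.875/10.92 = 0.7211 m.
From Manning's equation, V = (1/n) R^(2/3) S^(1/2) = (1/0.016) × 0.7211^(2/3) × 0.0029^(1/2) = 2.71 m/s.

V = 2.71 m/s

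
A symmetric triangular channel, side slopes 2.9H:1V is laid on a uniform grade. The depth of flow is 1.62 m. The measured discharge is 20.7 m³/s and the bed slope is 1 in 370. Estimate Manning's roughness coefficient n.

n = 0.016

For a triangular section with side slope z = 2.9: A = zy² = 2.9×1.62² = 7.611 m²; P = 2y√(1+z²) = 2×1.62×3.068 = 9.939 m.
Hydraulic radius R = A/P = 7.611/9.939 = 0.7658 m.
Rearranging Manning's equation: n = (1/Q) A R^(2/3) S^(1/2) = (1/20.7) × 7.611 × 0.7658^(2/3) × √0.002703 = 0.016.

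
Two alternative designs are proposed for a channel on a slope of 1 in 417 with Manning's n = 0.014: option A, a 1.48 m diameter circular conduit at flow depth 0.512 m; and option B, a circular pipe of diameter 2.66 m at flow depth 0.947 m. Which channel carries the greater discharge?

Channel A: For a circular section of diameter D = 1.48 m at depth y = 0.512 m, the central angle is θ = 2 arccos(1 − 2y/D) = 2.515 rad. Then A = (D²/8)(θ − sin θ) = 0.5281 m² and P = Dθ/2 = 1.861 m. Hydraulic radius R = A/P = 0.5281/1.861 = 0.2838 m. Q_A = (1/0.014)·0.5281·0.2838^(2/3)·√0.002398 = 0.7977 m³/s.
Channel B: For a circular section of diameter D = 2.66 m at depth y = 0.947 m, the central angle is θ = 2 arccos(1 − 2y/D) = 2.557 rad. Then A = (D²/8)(θ − sin θ) = 1.774 m² and P = Dθ/2 = 3.401 m. Hydraulic radius R = A/P = 1.774/3.401 = 0.5216 m. Q_B = (1/0.014)·1.774·0.5216^(2/3)·√0.002398 = 4.021 m³/s.
Q_A = 0.7977 m³/s vs Q_B = 4.021 m³/s, so channel B carries more.

channel B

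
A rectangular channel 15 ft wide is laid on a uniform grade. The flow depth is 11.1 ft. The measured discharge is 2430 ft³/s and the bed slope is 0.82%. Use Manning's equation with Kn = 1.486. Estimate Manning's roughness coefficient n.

n = 0.025

Flow area A = b·y = 15 × 11.1 = 166.5 ft². Wetted perimeter P = b + 2y = 15 + 2×11.1 = 37.2 ft.
Hydraulic radius R = A/P = 166.5/37.2 = 4.476 ft.
Rearranging Manning's equation: n = (1.486/Q) A R^(2/3) S^(1/2) = (1.486/2430) × 166.5 × 4.476^(2/3) × √0.0082 = 0.025.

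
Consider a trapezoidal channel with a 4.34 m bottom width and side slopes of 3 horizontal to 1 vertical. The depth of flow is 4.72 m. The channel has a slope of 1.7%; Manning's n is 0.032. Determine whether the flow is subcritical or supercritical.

supercritical

With bottom width b = 4.34 m and side slope z = 3: A = (b + zy)y = (4.34 + 3×4.72)×4.72 = 87.32 m²; P = b + 2y√(1+z²) = 4.34 + 2×4.72×3.162 = 34.19 m.
Hydraulic radius R = A/P = 87.32/34.19 = 2.554 m.
V = (1/n) R^(2/3) √S = (1/0.032) × 2.554^(2/3) × √0.017 = 7.613 m/s. Hydraulic depth D_h = A/T = 87.32/32.66 = 2.674 m.
Froude number Fr = V/√(g·D_h) = 7.613/√(9.81×2.674) = 1.49, which is greater than 1, so the flow is supercritical.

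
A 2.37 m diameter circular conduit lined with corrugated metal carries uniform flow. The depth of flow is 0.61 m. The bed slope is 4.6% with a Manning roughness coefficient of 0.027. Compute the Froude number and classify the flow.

For a circular section of diameter D = 2.37 m at depth y = 0.61 m, the central angle is θ = 2 arccos(1 − 2y/D) = 2.128 rad. Then A = (D²/8)(θ − sin θ) = 0.8985 m² and P = Dθ/2 = 2.522 m.
Hydraulic radius R = A/P = 0.8985/2.522 = 0.3563 m.
V = (1/n) R^(2/3) √S = (1/0.027) × 0.3563^(2/3) × √0.046 = 3.992 m/s. Hydraulic depth D_h = A/T = 0.8985/2.072 = 0.4336 m.
Froude number Fr = V/√(g·D_h) = 3.992/√(9.81×0.4336) = 1.94, which is greater than 1, so the flow is supercritical.

supercritical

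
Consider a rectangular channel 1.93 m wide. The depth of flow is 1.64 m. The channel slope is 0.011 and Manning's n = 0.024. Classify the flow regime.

Flow area A = b·y = 1.93 × 1.64 = 3.165 m². Wetted perimeter P = b + 2y = 1.93 + 2×1.64 = 5.21 m.
Hydraulic radius R = A/P = 3.165/5.21 = 0.6075 m.
V = (1/n) R^(2/3) √S = (1/0.024) × 0.6075^(2/3) × √0.011 = 3.135 m/s. Hydraulic depth D_h = A/T = 3.165/1.93 = 1.64 m.
Froude number Fr = V/√(g·D_h) = 3.135/√(9.81×1.64) = 0.782, which is less than 1, so the flow is subcritical.

subcritical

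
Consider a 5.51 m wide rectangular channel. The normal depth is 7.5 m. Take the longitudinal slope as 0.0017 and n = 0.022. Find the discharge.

Flow area A = b·y = 5.51 × 7.5 = 41.32 m². Wetted perimeter P = b + 2y = 5.51 + 2×7.5 = 20.51 m.
Hydraulic radius R = A/P = 41.32/20.51 = 2.015 m.
Manning's equation: Q = (1/n) A R^(2/3) S^(1/2) = (1/0.022) × 41.32 × 2.015^(2/3) × 0.0017^(1/2) = 124 m³/s.

Q = 124 m³/s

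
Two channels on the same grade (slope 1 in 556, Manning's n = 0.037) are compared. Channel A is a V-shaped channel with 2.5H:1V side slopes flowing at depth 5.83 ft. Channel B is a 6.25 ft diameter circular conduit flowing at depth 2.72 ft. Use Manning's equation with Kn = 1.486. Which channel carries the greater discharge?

channel A

Channel A: For a triangular section with side slope z = 2.5: A = zy² = 2.5×5.83² = 84.97 ft²; P = 2y√(1+z²) = 2×5.83×2.693 = 31.4 ft. Hydraulic radius R = A/P = 84.97/31.4 = 2.707 ft. Q_A = (1.486/0.037)·84.97·2.707^(2/3)·√0.001799 = 281.1 ft³/s.
Channel B: For a circular section of diameter D = 6.25 ft at depth y = 2.72 ft, the central angle is θ = 2 arccos(1 − 2y/D) = 2.882 rad. Then A = (D²/8)(θ − sin θ) = 12.82 ft² and P = Dθ/2 = 9.005 ft. Hydraulic radius R = A/P = 12.82/9.005 = 1.423 ft. Q_B = (1.486/0.037)·12.82·1.423^(2/3)·√0.001799 = 27.62 ft³/s.
Q_A = 281.1 ft³/s vs Q_B = 27.62 ft³/s, so channel A carries more.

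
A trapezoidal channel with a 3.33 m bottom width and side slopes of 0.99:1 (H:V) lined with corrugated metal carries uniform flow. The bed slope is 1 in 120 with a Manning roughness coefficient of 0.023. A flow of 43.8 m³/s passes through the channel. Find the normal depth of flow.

y_n = 1.92 m

Manning's equation rearranged: A R^(2/3) = nQ / (1·√S) = 0.023 × 43.8 / (√0.008333) = 11.04.
Try y = 2.09 m: A R^(2/3) = 12.92 — too large.
Try y = 1.4 m: A R^(2/3) = 6.192 — too small.
Try y = 1.92 m: A R^(2/3) = 11.02 — ≈ 11.04.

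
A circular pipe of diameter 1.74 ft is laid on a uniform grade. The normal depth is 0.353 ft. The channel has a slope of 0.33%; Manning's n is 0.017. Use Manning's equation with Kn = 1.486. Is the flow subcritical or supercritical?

subcritical

For a circular section of diameter D = 1.74 ft at depth y = 0.353 ft, the central angle is θ = 2 arccos(1 − 2y/D) = 1.869 rad. Then A = (D²/8)(θ − sin θ) = 0.3455 ft² and P = Dθ/2 = 1.626 ft.
Hydraulic radius R = A/P = 0.3455/1.626 = 0.2125 ft.
V = (1.486/n) R^(2/3) √S = (1.486/0.017) × 0.2125^(2/3) × √0.0033 = 1.788 ft/s. Hydraulic depth D_h = A/T = 0.3455/1.399 = 0.2469 ft.
Froude number Fr = V/√(g·D_h) = 1.788/√(32.2×0.2469) = 0.634, which is less than 1, so the flow is subcritical.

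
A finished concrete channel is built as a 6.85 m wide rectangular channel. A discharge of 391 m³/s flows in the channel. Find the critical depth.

For a rectangular channel, critical depth y_c = (q²/g)^(1/3) where q = Q/b = 391/6.85 = 57.08 m²/s.
So y_c = (57.08²/9.81)^(1/3) = 6.93 m.

y_c = 6.93 m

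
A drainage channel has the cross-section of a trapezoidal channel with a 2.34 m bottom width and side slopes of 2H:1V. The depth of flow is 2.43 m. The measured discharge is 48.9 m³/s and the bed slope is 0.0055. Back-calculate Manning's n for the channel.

n = 0.032

With bottom width b = 2.34 m and side slope z = 2: A = (b + zy)y = (2.34 + 2×2.43)×2.43 = 17.5 m²; P = b + 2y√(1+z²) = 2.34 + 2×2.43×2.236 = 13.21 m.
Hydraulic radius R = A/P = 17.5/13.21 = 1.325 m.
Rearranging Manning's equation: n = (1/Q) A R^(2/3) S^(1/2) = (1/48.9) × 17.5 × 1.325^(2/3) × √0.0055 = 0.032.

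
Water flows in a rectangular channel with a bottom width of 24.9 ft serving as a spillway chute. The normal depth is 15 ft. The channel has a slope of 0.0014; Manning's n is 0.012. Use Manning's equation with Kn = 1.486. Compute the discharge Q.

Q = 6210 ft³/s

Flow area A = b·y = 24.9 × 15 = 373.5 ft². Wetted perimeter P = b + 2y = 24.9 + 2×15 = 54.9 ft.
Hydraulic radius R = A/P = 373.5/54.9 = 6.803 ft.
Manning's equation: Q = (1.486/n) A R^(2/3) S^(1/2) = (1.486/0.012) × 373.5 × 6.803^(2/3) × 0.0014^(1/2) = 6210 ft³/s.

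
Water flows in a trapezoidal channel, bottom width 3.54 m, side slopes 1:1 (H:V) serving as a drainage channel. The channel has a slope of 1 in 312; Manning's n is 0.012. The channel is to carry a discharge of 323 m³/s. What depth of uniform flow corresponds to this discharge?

y_n = 4.73 m

Manning's equation rearranged: A R^(2/3) = nQ / (1·√S) = 0.012 × 323 / (√0.003205) = 68.46.
Try y = 5.48 m: A R^(2/3) = 93.37 — too large.
Try y = 3.39 m: A R^(2/3) = 34.63 — too small.
Try y = 4.73 m: A R^(2/3) = 68.4 — matches.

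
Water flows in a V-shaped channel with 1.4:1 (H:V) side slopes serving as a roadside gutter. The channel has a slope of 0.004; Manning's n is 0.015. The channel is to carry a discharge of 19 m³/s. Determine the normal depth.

y_n = 1.94 m

Manning's equation rearranged: A R^(2/3) = nQ / (1·√S) = 0.015 × 19 / (√0.004) = 4.506.
Trying y = 2.46 m: A R^(2/3) = 8.477 — over.
Trying y = 1.94 m: A R^(2/3) = 4.5 — close enough.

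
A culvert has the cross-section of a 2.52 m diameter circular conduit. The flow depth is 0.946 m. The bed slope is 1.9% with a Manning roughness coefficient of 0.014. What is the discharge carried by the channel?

For a circular section of diameter D = 2.52 m at depth y = 0.946 m, the central angle is θ = 2 arccos(1 − 2y/D) = 2.638 rad. Then A = (D²/8)(θ − sin θ) = 1.711 m² and P = Dθ/2 = 3.324 m.
Hydraulic radius R = A/P = 1.711/3.324 = 0.5147 m.
Manning's equation: Q = (1/n) A R^(2/3) S^(1/2) = (1/0.014) × 1.711 × 0.5147^(2/3) × 0.019^(1/2) = 10.8 m³/s.

Q = 10.8 m³/s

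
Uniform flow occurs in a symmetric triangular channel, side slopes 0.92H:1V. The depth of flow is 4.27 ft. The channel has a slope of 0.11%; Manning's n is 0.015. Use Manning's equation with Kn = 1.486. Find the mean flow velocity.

For a triangular section with side slope z = 0.92: A = zy² = 0.92×4.27² = 16.77 ft²; P = 2y√(1+z²) = 2×4.27×1.359 = 11.6 ft.
Hydraulic radius R = A/P = 16.77/11.6 = 1.446 ft.
From Manning's equation, V = (1.486/n) R^(2/3) S^(1/2) = (1.486/0.015) × 1.446^(2/3) × 0.0011^(1/2) = 4.2 ft/s.

V = 4.2 ft/s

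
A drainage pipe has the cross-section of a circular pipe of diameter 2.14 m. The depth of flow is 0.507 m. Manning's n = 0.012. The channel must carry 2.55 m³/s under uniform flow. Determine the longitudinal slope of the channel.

S = 0.011

For a circular section of diameter D = 2.14 m at depth y = 0.507 m, the central angle is θ = 2 arccos(1 − 2y/D) = 2.033 rad. Then A = (D²/8)(θ − sin θ) = 0.6518 m² and P = Dθ/2 = 2.176 m.
Hydraulic radius R = A/P = 0.6518/2.176 = 0.2996 m.
From Manning's equation, S = [nQ / (1 A R^(2/3))]² = [0.012 × 2.55 / (1 × 0.6518 × 0.2996^(2/3))]² = 0.011.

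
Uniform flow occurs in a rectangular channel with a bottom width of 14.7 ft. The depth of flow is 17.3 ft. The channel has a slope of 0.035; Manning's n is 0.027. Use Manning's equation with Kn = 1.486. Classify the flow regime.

Flow area A = b·y = 14.7 × 17.3 = 254.3 ft². Wetted perimeter P = b + 2y = 14.7 + 2×17.3 = 49.3 ft.
Hydraulic radius R = A/P = 254.3/49.3 = 5.158 ft.
V = (1.486/n) R^(2/3) √S = (1.486/0.027) × 5.158^(2/3) × √0.035 = 30.74 ft/s. Hydraulic depth D_h = A/T = 254.3/14.7 = 17.3 ft.
Froude number Fr = V/√(g·D_h) = 30.74/√(32.2×17.3) = 1.3, which is greater than 1, so the flow is supercritical.

supercritical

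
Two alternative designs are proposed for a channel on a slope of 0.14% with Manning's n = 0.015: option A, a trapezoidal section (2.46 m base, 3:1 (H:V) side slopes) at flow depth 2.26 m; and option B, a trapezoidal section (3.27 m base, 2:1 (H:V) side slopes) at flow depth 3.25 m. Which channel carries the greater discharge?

channel B

Channel A: With bottom width b = 2.46 m and side slope z = 3: A = (b + zy)y = (2.46 + 3×2.26)×2.26 = 20.88 m²; P = b + 2y√(1+z²) = 2.46 + 2×2.26×3.162 = 16.75 m. Hydraulic radius R = A/P = 20.88/16.75 = 1.246 m. Q_A = (1/0.015)·20.88·1.246^(2/3)·√0.0014 = 60.33 m³/s.
Channel B: With bottom width b = 3.27 m and side slope z = 2: A = (b + zy)y = (3.27 + 2×3.25)×3.25 = 31.75 m²; P = b + 2y√(1+z²) = 3.27 + 2×3.25×2.236 = 17.8 m. Hydraulic radius R = A/P = 31.75/17.8 = 1.783 m. Q_B = (1/0.015)·31.75·1.783^(2/3)·√0.0014 = 116.5 m³/s.
Q_A = 60.33 m³/s vs Q_B = 116.5 m³/s, so channel B carries more.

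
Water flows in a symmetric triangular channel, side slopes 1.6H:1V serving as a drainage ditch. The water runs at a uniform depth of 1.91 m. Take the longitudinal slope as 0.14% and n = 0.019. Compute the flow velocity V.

For a triangular section with side slope z = 1.6: A = zy² = 1.6×1.91² = 5.837 m²; P = 2y√(1+z²) = 2×1.91×1.887 = 7.208 m.
Hydraulic radius R = A/P = 5.837/7.208 = 0.8098 m.
From Manning's equation, V = (1/n) R^(2/3) S^(1/2) = (1/0.019) × 0.8098^(2/3) × 0.0014^(1/2) = 1.71 m/s.

V = 1.71 m/s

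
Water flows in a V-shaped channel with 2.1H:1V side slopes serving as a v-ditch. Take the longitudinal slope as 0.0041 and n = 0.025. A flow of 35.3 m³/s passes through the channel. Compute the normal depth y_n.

y_n = 2.47 m

Manning's equation rearranged: A R^(2/3) = nQ / (1·√S) = 0.025 × 35.3 / (√0.0041) = 13.78.
Try y = 1.69 m: A R^(2/3) = 5.008 — short.
Try y = 2.47 m: A R^(2/3) = 13.78 — matches.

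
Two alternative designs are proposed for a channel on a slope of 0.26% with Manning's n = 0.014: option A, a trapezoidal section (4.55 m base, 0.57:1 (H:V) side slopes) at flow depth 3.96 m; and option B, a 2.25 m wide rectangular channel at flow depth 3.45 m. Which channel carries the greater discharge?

channel A

Channel A: With bottom width b = 4.55 m and side slope z = 0.57: A = (b + zy)y = (4.55 + 0.57×3.96)×3.96 = 26.96 m²; P = b + 2y√(1+z²) = 4.55 + 2×3.96×1.151 = 13.67 m. Hydraulic radius R = A/P = 26.96/13.67 = 1.972 m. Q_A = (1/0.014)·26.96·1.972^(2/3)·√0.0026 = 154.4 m³/s.
Channel B: Flow area A = b·y = 2.25 × 3.45 = 7.763 m². Wetted perimeter P = b + 2y = 2.25 + 2×3.45 = 9.15 m. Hydraulic radius R = A/P = 7.763/9.15 = 0.8484 m. Q_B = (1/0.014)·7.763·0.8484^(2/3)·√0.0026 = 25.34 m³/s.
Q_A = 154.4 m³/s vs Q_B = 25.34 m³/s, so channel A carries more.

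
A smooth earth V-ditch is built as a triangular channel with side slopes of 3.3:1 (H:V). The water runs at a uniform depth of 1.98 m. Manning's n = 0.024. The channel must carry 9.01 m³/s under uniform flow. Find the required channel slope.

For a triangular section with side slope z = 3.3: A = zy² = 3.3×1.98² = 12.94 m²; P = 2y√(1+z²) = 2×1.98×3.448 = 13.65 m.
Hydraulic radius R = A/P = 12.94/13.65 = 0.9475 m.
From Manning's equation, S = [nQ / (1 A R^(2/3))]² = [0.024 × 9.01 / (1 × 12.94 × 0.9475^(2/3))]² = 0.0003.

S = 0.0003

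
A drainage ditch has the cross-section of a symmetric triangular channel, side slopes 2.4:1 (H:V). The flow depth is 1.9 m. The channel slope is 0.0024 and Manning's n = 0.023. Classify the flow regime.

subcritical

For a triangular section with side slope z = 2.4: A = zy² = 2.4×1.9² = 8.664 m²; P = 2y√(1+z²) = 2×1.9×2.6 = 9.88 m.
Hydraulic radius R = A/P = 8.664/9.88 = 0.8769 m.
V = (1/n) R^(2/3) √S = (1/0.023) × 0.8769^(2/3) × √0.0024 = 1.951 m/s. Hydraulic depth D_h = A/T = 8.664/9.12 = 0.95 m.
Froude number Fr = V/√(g·D_h) = 1.951/√(9.81×0.95) = 0.639, which is less than 1, so the flow is subcritical.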